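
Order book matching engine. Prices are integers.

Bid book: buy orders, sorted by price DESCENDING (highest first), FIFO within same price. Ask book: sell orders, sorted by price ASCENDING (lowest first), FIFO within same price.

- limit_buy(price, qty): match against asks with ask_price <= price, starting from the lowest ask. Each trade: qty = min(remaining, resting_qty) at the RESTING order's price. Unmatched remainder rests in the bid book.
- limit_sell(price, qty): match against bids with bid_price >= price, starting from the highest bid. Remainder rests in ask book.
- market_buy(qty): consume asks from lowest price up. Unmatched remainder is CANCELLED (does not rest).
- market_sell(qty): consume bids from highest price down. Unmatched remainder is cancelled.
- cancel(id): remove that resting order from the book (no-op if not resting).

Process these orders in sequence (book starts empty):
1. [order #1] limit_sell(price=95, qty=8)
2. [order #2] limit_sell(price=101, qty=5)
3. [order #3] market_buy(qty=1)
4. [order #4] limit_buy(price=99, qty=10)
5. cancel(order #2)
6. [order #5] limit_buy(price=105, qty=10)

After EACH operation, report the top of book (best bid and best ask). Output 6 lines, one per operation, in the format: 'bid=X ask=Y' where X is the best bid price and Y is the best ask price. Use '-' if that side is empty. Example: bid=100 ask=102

Answer: bid=- ask=95
bid=- ask=95
bid=- ask=95
bid=99 ask=101
bid=99 ask=-
bid=105 ask=-

Derivation:
After op 1 [order #1] limit_sell(price=95, qty=8): fills=none; bids=[-] asks=[#1:8@95]
After op 2 [order #2] limit_sell(price=101, qty=5): fills=none; bids=[-] asks=[#1:8@95 #2:5@101]
After op 3 [order #3] market_buy(qty=1): fills=#3x#1:1@95; bids=[-] asks=[#1:7@95 #2:5@101]
After op 4 [order #4] limit_buy(price=99, qty=10): fills=#4x#1:7@95; bids=[#4:3@99] asks=[#2:5@101]
After op 5 cancel(order #2): fills=none; bids=[#4:3@99] asks=[-]
After op 6 [order #5] limit_buy(price=105, qty=10): fills=none; bids=[#5:10@105 #4:3@99] asks=[-]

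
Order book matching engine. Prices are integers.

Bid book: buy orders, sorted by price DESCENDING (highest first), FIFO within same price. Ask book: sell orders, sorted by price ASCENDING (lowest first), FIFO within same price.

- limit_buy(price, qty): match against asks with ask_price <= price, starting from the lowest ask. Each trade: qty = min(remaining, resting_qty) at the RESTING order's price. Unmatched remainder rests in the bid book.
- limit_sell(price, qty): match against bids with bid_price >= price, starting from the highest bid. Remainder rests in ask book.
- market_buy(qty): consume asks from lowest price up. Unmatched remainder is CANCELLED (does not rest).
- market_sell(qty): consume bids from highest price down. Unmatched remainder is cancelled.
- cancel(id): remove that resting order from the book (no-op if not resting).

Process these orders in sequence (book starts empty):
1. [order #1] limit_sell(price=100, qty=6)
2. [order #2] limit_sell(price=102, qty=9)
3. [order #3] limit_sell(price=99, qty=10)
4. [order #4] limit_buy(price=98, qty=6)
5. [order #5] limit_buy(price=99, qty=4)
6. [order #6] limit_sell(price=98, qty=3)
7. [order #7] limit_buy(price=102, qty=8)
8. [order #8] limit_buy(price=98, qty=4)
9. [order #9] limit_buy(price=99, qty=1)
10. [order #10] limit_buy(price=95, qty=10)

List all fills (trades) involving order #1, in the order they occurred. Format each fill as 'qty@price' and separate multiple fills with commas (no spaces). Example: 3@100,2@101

Answer: 2@100

Derivation:
After op 1 [order #1] limit_sell(price=100, qty=6): fills=none; bids=[-] asks=[#1:6@100]
After op 2 [order #2] limit_sell(price=102, qty=9): fills=none; bids=[-] asks=[#1:6@100 #2:9@102]
After op 3 [order #3] limit_sell(price=99, qty=10): fills=none; bids=[-] asks=[#3:10@99 #1:6@100 #2:9@102]
After op 4 [order #4] limit_buy(price=98, qty=6): fills=none; bids=[#4:6@98] asks=[#3:10@99 #1:6@100 #2:9@102]
After op 5 [order #5] limit_buy(price=99, qty=4): fills=#5x#3:4@99; bids=[#4:6@98] asks=[#3:6@99 #1:6@100 #2:9@102]
After op 6 [order #6] limit_sell(price=98, qty=3): fills=#4x#6:3@98; bids=[#4:3@98] asks=[#3:6@99 #1:6@100 #2:9@102]
After op 7 [order #7] limit_buy(price=102, qty=8): fills=#7x#3:6@99 #7x#1:2@100; bids=[#4:3@98] asks=[#1:4@100 #2:9@102]
After op 8 [order #8] limit_buy(price=98, qty=4): fills=none; bids=[#4:3@98 #8:4@98] asks=[#1:4@100 #2:9@102]
After op 9 [order #9] limit_buy(price=99, qty=1): fills=none; bids=[#9:1@99 #4:3@98 #8:4@98] asks=[#1:4@100 #2:9@102]
After op 10 [order #10] limit_buy(price=95, qty=10): fills=none; bids=[#9:1@99 #4:3@98 #8:4@98 #10:10@95] asks=[#1:4@100 #2:9@102]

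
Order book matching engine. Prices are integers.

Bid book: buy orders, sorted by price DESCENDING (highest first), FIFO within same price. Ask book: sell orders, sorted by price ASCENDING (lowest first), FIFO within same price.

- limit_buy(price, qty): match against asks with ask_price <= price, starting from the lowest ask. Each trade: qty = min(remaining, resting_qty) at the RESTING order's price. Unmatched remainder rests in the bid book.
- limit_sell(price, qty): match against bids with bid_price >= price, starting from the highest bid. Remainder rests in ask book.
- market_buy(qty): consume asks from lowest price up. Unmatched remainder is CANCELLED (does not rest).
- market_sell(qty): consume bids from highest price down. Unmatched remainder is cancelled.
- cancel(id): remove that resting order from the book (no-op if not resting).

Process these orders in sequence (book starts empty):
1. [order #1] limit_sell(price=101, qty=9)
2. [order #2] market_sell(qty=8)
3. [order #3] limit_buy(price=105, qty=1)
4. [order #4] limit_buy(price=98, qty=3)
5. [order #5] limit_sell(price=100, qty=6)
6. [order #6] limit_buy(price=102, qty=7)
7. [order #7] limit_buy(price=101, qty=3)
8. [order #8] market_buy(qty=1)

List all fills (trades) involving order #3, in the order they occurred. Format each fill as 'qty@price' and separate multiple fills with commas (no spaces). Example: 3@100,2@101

Answer: 1@101

Derivation:
After op 1 [order #1] limit_sell(price=101, qty=9): fills=none; bids=[-] asks=[#1:9@101]
After op 2 [order #2] market_sell(qty=8): fills=none; bids=[-] asks=[#1:9@101]
After op 3 [order #3] limit_buy(price=105, qty=1): fills=#3x#1:1@101; bids=[-] asks=[#1:8@101]
After op 4 [order #4] limit_buy(price=98, qty=3): fills=none; bids=[#4:3@98] asks=[#1:8@101]
After op 5 [order #5] limit_sell(price=100, qty=6): fills=none; bids=[#4:3@98] asks=[#5:6@100 #1:8@101]
After op 6 [order #6] limit_buy(price=102, qty=7): fills=#6x#5:6@100 #6x#1:1@101; bids=[#4:3@98] asks=[#1:7@101]
After op 7 [order #7] limit_buy(price=101, qty=3): fills=#7x#1:3@101; bids=[#4:3@98] asks=[#1:4@101]
After op 8 [order #8] market_buy(qty=1): fills=#8x#1:1@101; bids=[#4:3@98] asks=[#1:3@101]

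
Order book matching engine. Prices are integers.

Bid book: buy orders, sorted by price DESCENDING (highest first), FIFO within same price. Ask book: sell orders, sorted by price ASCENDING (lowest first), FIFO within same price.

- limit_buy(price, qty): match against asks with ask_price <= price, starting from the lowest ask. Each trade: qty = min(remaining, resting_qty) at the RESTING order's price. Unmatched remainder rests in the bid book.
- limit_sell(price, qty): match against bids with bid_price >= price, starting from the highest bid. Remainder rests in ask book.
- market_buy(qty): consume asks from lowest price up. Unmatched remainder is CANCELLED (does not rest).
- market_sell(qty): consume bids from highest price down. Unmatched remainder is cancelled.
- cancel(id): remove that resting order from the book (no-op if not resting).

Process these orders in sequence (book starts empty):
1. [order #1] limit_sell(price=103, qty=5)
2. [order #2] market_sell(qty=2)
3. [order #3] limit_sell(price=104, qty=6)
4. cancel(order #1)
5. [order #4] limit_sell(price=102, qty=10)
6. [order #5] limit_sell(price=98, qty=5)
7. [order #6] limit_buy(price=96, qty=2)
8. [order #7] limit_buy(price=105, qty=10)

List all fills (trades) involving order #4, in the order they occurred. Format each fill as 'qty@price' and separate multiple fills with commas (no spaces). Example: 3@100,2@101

Answer: 5@102

Derivation:
After op 1 [order #1] limit_sell(price=103, qty=5): fills=none; bids=[-] asks=[#1:5@103]
After op 2 [order #2] market_sell(qty=2): fills=none; bids=[-] asks=[#1:5@103]
After op 3 [order #3] limit_sell(price=104, qty=6): fills=none; bids=[-] asks=[#1:5@103 #3:6@104]
After op 4 cancel(order #1): fills=none; bids=[-] asks=[#3:6@104]
After op 5 [order #4] limit_sell(price=102, qty=10): fills=none; bids=[-] asks=[#4:10@102 #3:6@104]
After op 6 [order #5] limit_sell(price=98, qty=5): fills=none; bids=[-] asks=[#5:5@98 #4:10@102 #3:6@104]
After op 7 [order #6] limit_buy(price=96, qty=2): fills=none; bids=[#6:2@96] asks=[#5:5@98 #4:10@102 #3:6@104]
After op 8 [order #7] limit_buy(price=105, qty=10): fills=#7x#5:5@98 #7x#4:5@102; bids=[#6:2@96] asks=[#4:5@102 #3:6@104]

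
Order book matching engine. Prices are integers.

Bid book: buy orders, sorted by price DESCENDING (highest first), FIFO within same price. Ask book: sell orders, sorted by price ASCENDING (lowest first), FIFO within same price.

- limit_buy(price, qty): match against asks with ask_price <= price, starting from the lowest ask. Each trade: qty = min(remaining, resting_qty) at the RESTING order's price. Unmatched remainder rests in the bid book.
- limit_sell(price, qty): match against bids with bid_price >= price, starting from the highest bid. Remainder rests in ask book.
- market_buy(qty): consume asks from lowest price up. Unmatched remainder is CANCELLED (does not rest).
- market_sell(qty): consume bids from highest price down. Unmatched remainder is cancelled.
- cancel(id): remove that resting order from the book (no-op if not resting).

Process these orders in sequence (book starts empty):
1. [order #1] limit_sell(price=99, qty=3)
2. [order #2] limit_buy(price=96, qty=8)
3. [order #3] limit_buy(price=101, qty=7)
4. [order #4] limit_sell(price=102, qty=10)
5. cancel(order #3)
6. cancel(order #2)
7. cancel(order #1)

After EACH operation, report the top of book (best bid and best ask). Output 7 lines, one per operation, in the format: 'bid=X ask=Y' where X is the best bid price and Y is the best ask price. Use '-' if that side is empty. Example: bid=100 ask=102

After op 1 [order #1] limit_sell(price=99, qty=3): fills=none; bids=[-] asks=[#1:3@99]
After op 2 [order #2] limit_buy(price=96, qty=8): fills=none; bids=[#2:8@96] asks=[#1:3@99]
After op 3 [order #3] limit_buy(price=101, qty=7): fills=#3x#1:3@99; bids=[#3:4@101 #2:8@96] asks=[-]
After op 4 [order #4] limit_sell(price=102, qty=10): fills=none; bids=[#3:4@101 #2:8@96] asks=[#4:10@102]
After op 5 cancel(order #3): fills=none; bids=[#2:8@96] asks=[#4:10@102]
After op 6 cancel(order #2): fills=none; bids=[-] asks=[#4:10@102]
After op 7 cancel(order #1): fills=none; bids=[-] asks=[#4:10@102]

Answer: bid=- ask=99
bid=96 ask=99
bid=101 ask=-
bid=101 ask=102
bid=96 ask=102
bid=- ask=102
bid=- ask=102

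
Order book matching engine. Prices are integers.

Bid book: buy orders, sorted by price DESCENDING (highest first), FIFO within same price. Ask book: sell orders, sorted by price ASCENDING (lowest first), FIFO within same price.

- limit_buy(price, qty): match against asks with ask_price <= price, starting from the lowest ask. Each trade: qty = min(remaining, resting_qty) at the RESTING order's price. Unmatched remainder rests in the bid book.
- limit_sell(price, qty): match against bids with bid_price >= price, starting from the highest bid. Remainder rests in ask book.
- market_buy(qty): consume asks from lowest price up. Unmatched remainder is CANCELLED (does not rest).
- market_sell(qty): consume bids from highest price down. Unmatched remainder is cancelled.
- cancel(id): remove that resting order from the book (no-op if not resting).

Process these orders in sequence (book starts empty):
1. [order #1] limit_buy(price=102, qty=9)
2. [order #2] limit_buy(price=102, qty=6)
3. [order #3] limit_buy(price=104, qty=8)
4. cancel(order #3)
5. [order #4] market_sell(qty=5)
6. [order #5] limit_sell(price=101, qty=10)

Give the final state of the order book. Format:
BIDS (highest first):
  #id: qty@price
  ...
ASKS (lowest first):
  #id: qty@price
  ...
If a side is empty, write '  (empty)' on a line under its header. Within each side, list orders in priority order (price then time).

Answer: BIDS (highest first):
  (empty)
ASKS (lowest first):
  (empty)

Derivation:
After op 1 [order #1] limit_buy(price=102, qty=9): fills=none; bids=[#1:9@102] asks=[-]
After op 2 [order #2] limit_buy(price=102, qty=6): fills=none; bids=[#1:9@102 #2:6@102] asks=[-]
After op 3 [order #3] limit_buy(price=104, qty=8): fills=none; bids=[#3:8@104 #1:9@102 #2:6@102] asks=[-]
After op 4 cancel(order #3): fills=none; bids=[#1:9@102 #2:6@102] asks=[-]
After op 5 [order #4] market_sell(qty=5): fills=#1x#4:5@102; bids=[#1:4@102 #2:6@102] asks=[-]
After op 6 [order #5] limit_sell(price=101, qty=10): fills=#1x#5:4@102 #2x#5:6@102; bids=[-] asks=[-]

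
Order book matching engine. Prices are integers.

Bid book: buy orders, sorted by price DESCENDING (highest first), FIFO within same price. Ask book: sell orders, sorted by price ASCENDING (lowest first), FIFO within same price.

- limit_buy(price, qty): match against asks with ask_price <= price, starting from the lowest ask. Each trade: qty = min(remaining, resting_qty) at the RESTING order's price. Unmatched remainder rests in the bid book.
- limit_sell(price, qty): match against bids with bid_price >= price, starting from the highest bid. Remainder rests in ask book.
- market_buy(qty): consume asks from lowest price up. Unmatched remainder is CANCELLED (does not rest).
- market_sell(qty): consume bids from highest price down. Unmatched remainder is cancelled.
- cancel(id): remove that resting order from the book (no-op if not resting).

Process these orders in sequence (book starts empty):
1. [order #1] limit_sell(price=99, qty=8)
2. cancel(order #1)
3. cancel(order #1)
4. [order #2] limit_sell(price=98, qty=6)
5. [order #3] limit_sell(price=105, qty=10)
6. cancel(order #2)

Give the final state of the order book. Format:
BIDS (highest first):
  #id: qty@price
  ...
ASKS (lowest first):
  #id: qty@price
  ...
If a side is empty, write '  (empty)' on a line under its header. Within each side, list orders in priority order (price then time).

Answer: BIDS (highest first):
  (empty)
ASKS (lowest first):
  #3: 10@105

Derivation:
After op 1 [order #1] limit_sell(price=99, qty=8): fills=none; bids=[-] asks=[#1:8@99]
After op 2 cancel(order #1): fills=none; bids=[-] asks=[-]
After op 3 cancel(order #1): fills=none; bids=[-] asks=[-]
After op 4 [order #2] limit_sell(price=98, qty=6): fills=none; bids=[-] asks=[#2:6@98]
After op 5 [order #3] limit_sell(price=105, qty=10): fills=none; bids=[-] asks=[#2:6@98 #3:10@105]
After op 6 cancel(order #2): fills=none; bids=[-] asks=[#3:10@105]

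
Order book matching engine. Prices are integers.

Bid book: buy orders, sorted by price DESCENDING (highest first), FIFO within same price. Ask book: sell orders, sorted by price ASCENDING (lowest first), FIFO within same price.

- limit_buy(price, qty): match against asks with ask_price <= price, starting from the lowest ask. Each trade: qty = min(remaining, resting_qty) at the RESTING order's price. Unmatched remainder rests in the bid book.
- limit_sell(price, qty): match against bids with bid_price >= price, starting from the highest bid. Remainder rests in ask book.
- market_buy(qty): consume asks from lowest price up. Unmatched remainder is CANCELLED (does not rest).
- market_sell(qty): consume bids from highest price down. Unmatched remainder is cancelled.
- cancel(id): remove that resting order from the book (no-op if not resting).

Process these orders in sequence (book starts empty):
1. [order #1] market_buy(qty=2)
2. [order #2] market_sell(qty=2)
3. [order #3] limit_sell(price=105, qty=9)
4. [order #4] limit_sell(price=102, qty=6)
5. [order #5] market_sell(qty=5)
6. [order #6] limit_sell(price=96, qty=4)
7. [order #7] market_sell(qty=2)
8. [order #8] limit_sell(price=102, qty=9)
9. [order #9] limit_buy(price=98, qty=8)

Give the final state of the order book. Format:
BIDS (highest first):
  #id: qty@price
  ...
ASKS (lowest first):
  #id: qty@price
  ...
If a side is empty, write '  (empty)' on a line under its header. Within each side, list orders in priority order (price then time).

Answer: BIDS (highest first):
  #9: 4@98
ASKS (lowest first):
  #4: 6@102
  #8: 9@102
  #3: 9@105

Derivation:
After op 1 [order #1] market_buy(qty=2): fills=none; bids=[-] asks=[-]
After op 2 [order #2] market_sell(qty=2): fills=none; bids=[-] asks=[-]
After op 3 [order #3] limit_sell(price=105, qty=9): fills=none; bids=[-] asks=[#3:9@105]
After op 4 [order #4] limit_sell(price=102, qty=6): fills=none; bids=[-] asks=[#4:6@102 #3:9@105]
After op 5 [order #5] market_sell(qty=5): fills=none; bids=[-] asks=[#4:6@102 #3:9@105]
After op 6 [order #6] limit_sell(price=96, qty=4): fills=none; bids=[-] asks=[#6:4@96 #4:6@102 #3:9@105]
After op 7 [order #7] market_sell(qty=2): fills=none; bids=[-] asks=[#6:4@96 #4:6@102 #3:9@105]
After op 8 [order #8] limit_sell(price=102, qty=9): fills=none; bids=[-] asks=[#6:4@96 #4:6@102 #8:9@102 #3:9@105]
After op 9 [order #9] limit_buy(price=98, qty=8): fills=#9x#6:4@96; bids=[#9:4@98] asks=[#4:6@102 #8:9@102 #3:9@105]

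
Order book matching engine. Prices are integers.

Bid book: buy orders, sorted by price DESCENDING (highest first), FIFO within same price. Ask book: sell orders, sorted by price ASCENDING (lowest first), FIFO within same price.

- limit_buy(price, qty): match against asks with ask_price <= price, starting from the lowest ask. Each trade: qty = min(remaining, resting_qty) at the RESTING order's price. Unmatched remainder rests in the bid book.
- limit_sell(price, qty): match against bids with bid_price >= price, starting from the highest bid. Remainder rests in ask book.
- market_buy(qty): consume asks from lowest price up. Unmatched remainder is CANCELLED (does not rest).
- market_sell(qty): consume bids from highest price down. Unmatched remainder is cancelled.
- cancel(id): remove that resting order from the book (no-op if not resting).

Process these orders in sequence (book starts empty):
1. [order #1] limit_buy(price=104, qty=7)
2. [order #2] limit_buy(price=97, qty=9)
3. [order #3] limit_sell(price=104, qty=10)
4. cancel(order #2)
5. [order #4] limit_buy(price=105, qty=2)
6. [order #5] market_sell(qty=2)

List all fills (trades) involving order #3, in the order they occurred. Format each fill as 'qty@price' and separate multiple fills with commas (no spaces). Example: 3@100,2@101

Answer: 7@104,2@104

Derivation:
After op 1 [order #1] limit_buy(price=104, qty=7): fills=none; bids=[#1:7@104] asks=[-]
After op 2 [order #2] limit_buy(price=97, qty=9): fills=none; bids=[#1:7@104 #2:9@97] asks=[-]
After op 3 [order #3] limit_sell(price=104, qty=10): fills=#1x#3:7@104; bids=[#2:9@97] asks=[#3:3@104]
After op 4 cancel(order #2): fills=none; bids=[-] asks=[#3:3@104]
After op 5 [order #4] limit_buy(price=105, qty=2): fills=#4x#3:2@104; bids=[-] asks=[#3:1@104]
After op 6 [order #5] market_sell(qty=2): fills=none; bids=[-] asks=[#3:1@104]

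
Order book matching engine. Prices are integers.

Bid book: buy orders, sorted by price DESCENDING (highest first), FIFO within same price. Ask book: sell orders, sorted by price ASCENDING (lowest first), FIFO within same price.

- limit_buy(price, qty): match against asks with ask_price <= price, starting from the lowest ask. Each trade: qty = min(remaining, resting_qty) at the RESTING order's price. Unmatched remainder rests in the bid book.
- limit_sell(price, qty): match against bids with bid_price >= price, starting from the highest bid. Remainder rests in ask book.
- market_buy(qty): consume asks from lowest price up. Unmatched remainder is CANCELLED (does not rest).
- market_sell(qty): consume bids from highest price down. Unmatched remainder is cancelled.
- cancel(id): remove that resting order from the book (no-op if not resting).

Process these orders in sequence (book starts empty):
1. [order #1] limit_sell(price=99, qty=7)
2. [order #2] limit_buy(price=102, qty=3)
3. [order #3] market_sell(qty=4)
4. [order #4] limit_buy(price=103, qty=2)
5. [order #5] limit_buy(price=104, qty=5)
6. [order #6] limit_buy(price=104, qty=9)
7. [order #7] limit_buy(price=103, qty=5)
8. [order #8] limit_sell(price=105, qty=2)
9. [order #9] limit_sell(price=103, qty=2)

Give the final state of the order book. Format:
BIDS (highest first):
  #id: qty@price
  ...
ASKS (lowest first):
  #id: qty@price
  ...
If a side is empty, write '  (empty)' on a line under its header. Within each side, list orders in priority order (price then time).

After op 1 [order #1] limit_sell(price=99, qty=7): fills=none; bids=[-] asks=[#1:7@99]
After op 2 [order #2] limit_buy(price=102, qty=3): fills=#2x#1:3@99; bids=[-] asks=[#1:4@99]
After op 3 [order #3] market_sell(qty=4): fills=none; bids=[-] asks=[#1:4@99]
After op 4 [order #4] limit_buy(price=103, qty=2): fills=#4x#1:2@99; bids=[-] asks=[#1:2@99]
After op 5 [order #5] limit_buy(price=104, qty=5): fills=#5x#1:2@99; bids=[#5:3@104] asks=[-]
After op 6 [order #6] limit_buy(price=104, qty=9): fills=none; bids=[#5:3@104 #6:9@104] asks=[-]
After op 7 [order #7] limit_buy(price=103, qty=5): fills=none; bids=[#5:3@104 #6:9@104 #7:5@103] asks=[-]
After op 8 [order #8] limit_sell(price=105, qty=2): fills=none; bids=[#5:3@104 #6:9@104 #7:5@103] asks=[#8:2@105]
After op 9 [order #9] limit_sell(price=103, qty=2): fills=#5x#9:2@104; bids=[#5:1@104 #6:9@104 #7:5@103] asks=[#8:2@105]

Answer: BIDS (highest first):
  #5: 1@104
  #6: 9@104
  #7: 5@103
ASKS (lowest first):
  #8: 2@105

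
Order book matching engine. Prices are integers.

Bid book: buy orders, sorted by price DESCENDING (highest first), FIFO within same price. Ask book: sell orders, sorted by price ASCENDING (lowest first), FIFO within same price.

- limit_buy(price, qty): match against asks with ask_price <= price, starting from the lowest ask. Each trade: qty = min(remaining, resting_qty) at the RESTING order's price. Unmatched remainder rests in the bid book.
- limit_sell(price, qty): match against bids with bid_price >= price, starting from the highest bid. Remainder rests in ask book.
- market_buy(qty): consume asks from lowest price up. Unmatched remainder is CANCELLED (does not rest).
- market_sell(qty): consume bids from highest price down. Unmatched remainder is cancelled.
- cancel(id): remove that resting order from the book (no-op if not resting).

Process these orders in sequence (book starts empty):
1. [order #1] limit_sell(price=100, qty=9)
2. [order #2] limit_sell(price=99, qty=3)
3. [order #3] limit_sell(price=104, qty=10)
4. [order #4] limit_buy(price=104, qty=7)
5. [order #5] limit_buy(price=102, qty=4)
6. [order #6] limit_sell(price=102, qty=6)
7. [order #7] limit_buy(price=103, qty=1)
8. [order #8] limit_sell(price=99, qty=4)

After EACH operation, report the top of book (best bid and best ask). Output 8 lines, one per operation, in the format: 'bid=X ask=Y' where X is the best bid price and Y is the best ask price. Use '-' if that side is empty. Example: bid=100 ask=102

After op 1 [order #1] limit_sell(price=100, qty=9): fills=none; bids=[-] asks=[#1:9@100]
After op 2 [order #2] limit_sell(price=99, qty=3): fills=none; bids=[-] asks=[#2:3@99 #1:9@100]
After op 3 [order #3] limit_sell(price=104, qty=10): fills=none; bids=[-] asks=[#2:3@99 #1:9@100 #3:10@104]
After op 4 [order #4] limit_buy(price=104, qty=7): fills=#4x#2:3@99 #4x#1:4@100; bids=[-] asks=[#1:5@100 #3:10@104]
After op 5 [order #5] limit_buy(price=102, qty=4): fills=#5x#1:4@100; bids=[-] asks=[#1:1@100 #3:10@104]
After op 6 [order #6] limit_sell(price=102, qty=6): fills=none; bids=[-] asks=[#1:1@100 #6:6@102 #3:10@104]
After op 7 [order #7] limit_buy(price=103, qty=1): fills=#7x#1:1@100; bids=[-] asks=[#6:6@102 #3:10@104]
After op 8 [order #8] limit_sell(price=99, qty=4): fills=none; bids=[-] asks=[#8:4@99 #6:6@102 #3:10@104]

Answer: bid=- ask=100
bid=- ask=99
bid=- ask=99
bid=- ask=100
bid=- ask=100
bid=- ask=100
bid=- ask=102
bid=- ask=99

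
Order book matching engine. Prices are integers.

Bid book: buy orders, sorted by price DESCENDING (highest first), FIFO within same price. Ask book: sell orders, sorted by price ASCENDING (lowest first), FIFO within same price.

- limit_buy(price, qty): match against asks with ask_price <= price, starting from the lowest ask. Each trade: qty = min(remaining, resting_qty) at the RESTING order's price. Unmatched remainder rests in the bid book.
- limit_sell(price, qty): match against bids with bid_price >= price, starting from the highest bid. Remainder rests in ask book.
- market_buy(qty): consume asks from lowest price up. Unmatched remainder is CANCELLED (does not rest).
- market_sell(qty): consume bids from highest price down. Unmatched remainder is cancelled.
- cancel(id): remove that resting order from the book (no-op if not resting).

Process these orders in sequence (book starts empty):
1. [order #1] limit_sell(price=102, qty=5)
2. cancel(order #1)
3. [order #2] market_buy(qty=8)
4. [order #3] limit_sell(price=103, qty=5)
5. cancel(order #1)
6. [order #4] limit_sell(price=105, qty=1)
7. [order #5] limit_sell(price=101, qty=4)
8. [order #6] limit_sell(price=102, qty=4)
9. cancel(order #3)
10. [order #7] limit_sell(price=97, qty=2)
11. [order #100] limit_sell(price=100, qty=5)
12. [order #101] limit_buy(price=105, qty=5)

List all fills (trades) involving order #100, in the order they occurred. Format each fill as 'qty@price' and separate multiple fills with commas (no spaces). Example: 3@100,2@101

Answer: 3@100

Derivation:
After op 1 [order #1] limit_sell(price=102, qty=5): fills=none; bids=[-] asks=[#1:5@102]
After op 2 cancel(order #1): fills=none; bids=[-] asks=[-]
After op 3 [order #2] market_buy(qty=8): fills=none; bids=[-] asks=[-]
After op 4 [order #3] limit_sell(price=103, qty=5): fills=none; bids=[-] asks=[#3:5@103]
After op 5 cancel(order #1): fills=none; bids=[-] asks=[#3:5@103]
After op 6 [order #4] limit_sell(price=105, qty=1): fills=none; bids=[-] asks=[#3:5@103 #4:1@105]
After op 7 [order #5] limit_sell(price=101, qty=4): fills=none; bids=[-] asks=[#5:4@101 #3:5@103 #4:1@105]
After op 8 [order #6] limit_sell(price=102, qty=4): fills=none; bids=[-] asks=[#5:4@101 #6:4@102 #3:5@103 #4:1@105]
After op 9 cancel(order #3): fills=none; bids=[-] asks=[#5:4@101 #6:4@102 #4:1@105]
After op 10 [order #7] limit_sell(price=97, qty=2): fills=none; bids=[-] asks=[#7:2@97 #5:4@101 #6:4@102 #4:1@105]
After op 11 [order #100] limit_sell(price=100, qty=5): fills=none; bids=[-] asks=[#7:2@97 #100:5@100 #5:4@101 #6:4@102 #4:1@105]
After op 12 [order #101] limit_buy(price=105, qty=5): fills=#101x#7:2@97 #101x#100:3@100; bids=[-] asks=[#100:2@100 #5:4@101 #6:4@102 #4:1@105]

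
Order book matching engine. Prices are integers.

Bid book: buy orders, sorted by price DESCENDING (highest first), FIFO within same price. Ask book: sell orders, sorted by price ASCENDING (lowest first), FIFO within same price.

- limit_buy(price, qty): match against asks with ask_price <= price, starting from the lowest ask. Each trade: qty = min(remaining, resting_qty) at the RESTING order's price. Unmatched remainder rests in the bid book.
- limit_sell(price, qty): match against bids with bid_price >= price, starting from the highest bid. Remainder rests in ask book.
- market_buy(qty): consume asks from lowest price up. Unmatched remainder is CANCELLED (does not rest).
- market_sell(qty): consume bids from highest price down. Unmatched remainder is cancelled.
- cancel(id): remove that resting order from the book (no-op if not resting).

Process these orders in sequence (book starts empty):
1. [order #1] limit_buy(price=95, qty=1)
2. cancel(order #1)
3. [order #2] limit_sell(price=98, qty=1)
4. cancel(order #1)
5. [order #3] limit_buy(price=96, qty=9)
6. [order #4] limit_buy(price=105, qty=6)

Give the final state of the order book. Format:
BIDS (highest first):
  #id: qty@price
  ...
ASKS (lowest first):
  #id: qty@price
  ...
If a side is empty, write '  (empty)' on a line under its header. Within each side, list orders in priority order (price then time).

Answer: BIDS (highest first):
  #4: 5@105
  #3: 9@96
ASKS (lowest first):
  (empty)

Derivation:
After op 1 [order #1] limit_buy(price=95, qty=1): fills=none; bids=[#1:1@95] asks=[-]
After op 2 cancel(order #1): fills=none; bids=[-] asks=[-]
After op 3 [order #2] limit_sell(price=98, qty=1): fills=none; bids=[-] asks=[#2:1@98]
After op 4 cancel(order #1): fills=none; bids=[-] asks=[#2:1@98]
After op 5 [order #3] limit_buy(price=96, qty=9): fills=none; bids=[#3:9@96] asks=[#2:1@98]
After op 6 [order #4] limit_buy(price=105, qty=6): fills=#4x#2:1@98; bids=[#4:5@105 #3:9@96] asks=[-]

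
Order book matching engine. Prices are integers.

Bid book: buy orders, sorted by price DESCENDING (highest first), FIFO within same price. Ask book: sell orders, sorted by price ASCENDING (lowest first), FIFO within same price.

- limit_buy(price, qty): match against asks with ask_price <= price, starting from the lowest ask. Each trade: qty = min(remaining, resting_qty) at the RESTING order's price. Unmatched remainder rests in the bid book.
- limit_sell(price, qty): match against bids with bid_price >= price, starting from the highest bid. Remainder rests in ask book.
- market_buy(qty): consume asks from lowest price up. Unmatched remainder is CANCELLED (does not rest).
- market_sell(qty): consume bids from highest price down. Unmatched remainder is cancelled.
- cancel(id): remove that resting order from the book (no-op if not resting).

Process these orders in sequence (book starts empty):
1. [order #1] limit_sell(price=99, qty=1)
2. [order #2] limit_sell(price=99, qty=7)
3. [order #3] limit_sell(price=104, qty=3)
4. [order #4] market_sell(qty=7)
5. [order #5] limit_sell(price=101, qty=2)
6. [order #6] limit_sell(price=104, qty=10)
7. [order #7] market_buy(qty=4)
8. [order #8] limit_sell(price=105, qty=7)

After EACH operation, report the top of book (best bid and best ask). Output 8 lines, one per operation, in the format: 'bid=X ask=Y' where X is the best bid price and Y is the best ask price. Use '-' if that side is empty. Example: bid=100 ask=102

After op 1 [order #1] limit_sell(price=99, qty=1): fills=none; bids=[-] asks=[#1:1@99]
After op 2 [order #2] limit_sell(price=99, qty=7): fills=none; bids=[-] asks=[#1:1@99 #2:7@99]
After op 3 [order #3] limit_sell(price=104, qty=3): fills=none; bids=[-] asks=[#1:1@99 #2:7@99 #3:3@104]
After op 4 [order #4] market_sell(qty=7): fills=none; bids=[-] asks=[#1:1@99 #2:7@99 #3:3@104]
After op 5 [order #5] limit_sell(price=101, qty=2): fills=none; bids=[-] asks=[#1:1@99 #2:7@99 #5:2@101 #3:3@104]
After op 6 [order #6] limit_sell(price=104, qty=10): fills=none; bids=[-] asks=[#1:1@99 #2:7@99 #5:2@101 #3:3@104 #6:10@104]
After op 7 [order #7] market_buy(qty=4): fills=#7x#1:1@99 #7x#2:3@99; bids=[-] asks=[#2:4@99 #5:2@101 #3:3@104 #6:10@104]
After op 8 [order #8] limit_sell(price=105, qty=7): fills=none; bids=[-] asks=[#2:4@99 #5:2@101 #3:3@104 #6:10@104 #8:7@105]

Answer: bid=- ask=99
bid=- ask=99
bid=- ask=99
bid=- ask=99
bid=- ask=99
bid=- ask=99
bid=- ask=99
bid=- ask=99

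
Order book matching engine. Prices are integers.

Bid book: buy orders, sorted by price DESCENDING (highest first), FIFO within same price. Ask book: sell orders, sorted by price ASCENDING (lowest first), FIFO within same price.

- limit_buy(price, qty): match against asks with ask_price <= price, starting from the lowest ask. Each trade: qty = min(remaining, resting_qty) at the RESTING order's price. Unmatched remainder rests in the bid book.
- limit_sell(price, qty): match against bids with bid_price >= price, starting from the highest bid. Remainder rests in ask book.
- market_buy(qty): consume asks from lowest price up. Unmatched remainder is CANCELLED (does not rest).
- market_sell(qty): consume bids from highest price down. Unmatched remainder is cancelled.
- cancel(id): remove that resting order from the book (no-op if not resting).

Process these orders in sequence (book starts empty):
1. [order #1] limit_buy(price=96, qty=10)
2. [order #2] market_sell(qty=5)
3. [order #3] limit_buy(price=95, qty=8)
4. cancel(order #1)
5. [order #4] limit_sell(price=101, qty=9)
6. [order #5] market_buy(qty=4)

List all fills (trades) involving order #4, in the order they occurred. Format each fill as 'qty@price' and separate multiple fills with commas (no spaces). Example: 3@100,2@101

After op 1 [order #1] limit_buy(price=96, qty=10): fills=none; bids=[#1:10@96] asks=[-]
After op 2 [order #2] market_sell(qty=5): fills=#1x#2:5@96; bids=[#1:5@96] asks=[-]
After op 3 [order #3] limit_buy(price=95, qty=8): fills=none; bids=[#1:5@96 #3:8@95] asks=[-]
After op 4 cancel(order #1): fills=none; bids=[#3:8@95] asks=[-]
After op 5 [order #4] limit_sell(price=101, qty=9): fills=none; bids=[#3:8@95] asks=[#4:9@101]
After op 6 [order #5] market_buy(qty=4): fills=#5x#4:4@101; bids=[#3:8@95] asks=[#4:5@101]

Answer: 4@101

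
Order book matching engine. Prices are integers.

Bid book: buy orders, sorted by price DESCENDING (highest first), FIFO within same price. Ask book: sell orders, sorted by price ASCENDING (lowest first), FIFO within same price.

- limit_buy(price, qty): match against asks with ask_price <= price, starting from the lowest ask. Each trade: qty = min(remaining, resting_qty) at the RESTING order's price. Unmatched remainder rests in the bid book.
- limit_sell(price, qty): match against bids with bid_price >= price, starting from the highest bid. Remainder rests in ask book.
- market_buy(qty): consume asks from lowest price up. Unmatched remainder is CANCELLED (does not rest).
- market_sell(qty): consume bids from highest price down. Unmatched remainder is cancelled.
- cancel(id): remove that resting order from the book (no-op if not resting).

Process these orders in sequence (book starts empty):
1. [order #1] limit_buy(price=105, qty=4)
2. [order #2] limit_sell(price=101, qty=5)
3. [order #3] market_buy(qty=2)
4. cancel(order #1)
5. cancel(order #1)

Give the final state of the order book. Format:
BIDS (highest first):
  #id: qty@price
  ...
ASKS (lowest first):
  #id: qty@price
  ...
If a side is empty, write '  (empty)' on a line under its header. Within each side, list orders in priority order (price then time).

After op 1 [order #1] limit_buy(price=105, qty=4): fills=none; bids=[#1:4@105] asks=[-]
After op 2 [order #2] limit_sell(price=101, qty=5): fills=#1x#2:4@105; bids=[-] asks=[#2:1@101]
After op 3 [order #3] market_buy(qty=2): fills=#3x#2:1@101; bids=[-] asks=[-]
After op 4 cancel(order #1): fills=none; bids=[-] asks=[-]
After op 5 cancel(order #1): fills=none; bids=[-] asks=[-]

Answer: BIDS (highest first):
  (empty)
ASKS (lowest first):
  (empty)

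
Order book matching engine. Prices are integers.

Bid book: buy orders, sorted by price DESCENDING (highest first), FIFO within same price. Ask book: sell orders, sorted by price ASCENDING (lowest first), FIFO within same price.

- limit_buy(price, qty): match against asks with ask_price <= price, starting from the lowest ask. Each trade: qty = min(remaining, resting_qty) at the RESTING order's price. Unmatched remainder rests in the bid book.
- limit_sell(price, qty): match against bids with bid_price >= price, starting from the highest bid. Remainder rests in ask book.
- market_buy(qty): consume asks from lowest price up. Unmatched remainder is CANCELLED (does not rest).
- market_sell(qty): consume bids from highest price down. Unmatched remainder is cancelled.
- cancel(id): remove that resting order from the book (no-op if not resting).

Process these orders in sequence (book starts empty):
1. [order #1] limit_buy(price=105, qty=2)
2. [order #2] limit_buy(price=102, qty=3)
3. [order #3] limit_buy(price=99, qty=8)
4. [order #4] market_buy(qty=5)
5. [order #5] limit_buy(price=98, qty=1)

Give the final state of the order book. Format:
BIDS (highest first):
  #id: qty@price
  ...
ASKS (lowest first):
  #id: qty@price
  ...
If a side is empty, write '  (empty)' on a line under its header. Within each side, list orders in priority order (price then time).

After op 1 [order #1] limit_buy(price=105, qty=2): fills=none; bids=[#1:2@105] asks=[-]
After op 2 [order #2] limit_buy(price=102, qty=3): fills=none; bids=[#1:2@105 #2:3@102] asks=[-]
After op 3 [order #3] limit_buy(price=99, qty=8): fills=none; bids=[#1:2@105 #2:3@102 #3:8@99] asks=[-]
After op 4 [order #4] market_buy(qty=5): fills=none; bids=[#1:2@105 #2:3@102 #3:8@99] asks=[-]
After op 5 [order #5] limit_buy(price=98, qty=1): fills=none; bids=[#1:2@105 #2:3@102 #3:8@99 #5:1@98] asks=[-]

Answer: BIDS (highest first):
  #1: 2@105
  #2: 3@102
  #3: 8@99
  #5: 1@98
ASKS (lowest first):
  (empty)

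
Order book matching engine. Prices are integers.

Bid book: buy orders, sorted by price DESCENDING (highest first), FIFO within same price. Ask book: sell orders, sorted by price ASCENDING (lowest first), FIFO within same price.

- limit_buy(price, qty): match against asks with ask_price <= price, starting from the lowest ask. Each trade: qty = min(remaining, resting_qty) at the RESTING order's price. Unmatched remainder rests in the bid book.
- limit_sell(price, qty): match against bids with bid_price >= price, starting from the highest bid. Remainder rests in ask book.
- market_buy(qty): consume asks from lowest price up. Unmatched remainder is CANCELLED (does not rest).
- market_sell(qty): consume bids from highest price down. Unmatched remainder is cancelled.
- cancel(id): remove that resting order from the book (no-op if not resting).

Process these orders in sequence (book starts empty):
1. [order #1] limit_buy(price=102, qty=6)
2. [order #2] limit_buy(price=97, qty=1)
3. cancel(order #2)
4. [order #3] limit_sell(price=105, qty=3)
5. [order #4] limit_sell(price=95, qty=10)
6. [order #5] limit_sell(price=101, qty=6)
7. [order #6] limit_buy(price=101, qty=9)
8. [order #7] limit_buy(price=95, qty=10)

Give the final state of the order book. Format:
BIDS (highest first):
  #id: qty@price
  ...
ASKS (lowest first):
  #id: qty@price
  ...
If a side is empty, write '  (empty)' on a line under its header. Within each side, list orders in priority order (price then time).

After op 1 [order #1] limit_buy(price=102, qty=6): fills=none; bids=[#1:6@102] asks=[-]
After op 2 [order #2] limit_buy(price=97, qty=1): fills=none; bids=[#1:6@102 #2:1@97] asks=[-]
After op 3 cancel(order #2): fills=none; bids=[#1:6@102] asks=[-]
After op 4 [order #3] limit_sell(price=105, qty=3): fills=none; bids=[#1:6@102] asks=[#3:3@105]
After op 5 [order #4] limit_sell(price=95, qty=10): fills=#1x#4:6@102; bids=[-] asks=[#4:4@95 #3:3@105]
After op 6 [order #5] limit_sell(price=101, qty=6): fills=none; bids=[-] asks=[#4:4@95 #5:6@101 #3:3@105]
After op 7 [order #6] limit_buy(price=101, qty=9): fills=#6x#4:4@95 #6x#5:5@101; bids=[-] asks=[#5:1@101 #3:3@105]
After op 8 [order #7] limit_buy(price=95, qty=10): fills=none; bids=[#7:10@95] asks=[#5:1@101 #3:3@105]

Answer: BIDS (highest first):
  #7: 10@95
ASKS (lowest first):
  #5: 1@101
  #3: 3@105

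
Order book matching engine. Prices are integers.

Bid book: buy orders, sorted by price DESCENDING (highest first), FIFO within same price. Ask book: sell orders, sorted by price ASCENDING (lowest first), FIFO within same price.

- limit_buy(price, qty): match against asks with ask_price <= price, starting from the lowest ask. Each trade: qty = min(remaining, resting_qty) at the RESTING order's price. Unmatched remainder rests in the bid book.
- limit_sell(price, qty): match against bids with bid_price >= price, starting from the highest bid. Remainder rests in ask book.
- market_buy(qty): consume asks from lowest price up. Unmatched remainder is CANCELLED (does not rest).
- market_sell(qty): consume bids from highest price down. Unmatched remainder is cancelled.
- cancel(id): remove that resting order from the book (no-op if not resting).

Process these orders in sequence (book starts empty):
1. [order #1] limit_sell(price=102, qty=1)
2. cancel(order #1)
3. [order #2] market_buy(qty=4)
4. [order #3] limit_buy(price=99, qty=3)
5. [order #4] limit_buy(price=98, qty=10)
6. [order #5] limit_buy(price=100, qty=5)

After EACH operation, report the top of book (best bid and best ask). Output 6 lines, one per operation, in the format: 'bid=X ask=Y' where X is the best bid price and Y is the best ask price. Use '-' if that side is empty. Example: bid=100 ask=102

Answer: bid=- ask=102
bid=- ask=-
bid=- ask=-
bid=99 ask=-
bid=99 ask=-
bid=100 ask=-

Derivation:
After op 1 [order #1] limit_sell(price=102, qty=1): fills=none; bids=[-] asks=[#1:1@102]
After op 2 cancel(order #1): fills=none; bids=[-] asks=[-]
After op 3 [order #2] market_buy(qty=4): fills=none; bids=[-] asks=[-]
After op 4 [order #3] limit_buy(price=99, qty=3): fills=none; bids=[#3:3@99] asks=[-]
After op 5 [order #4] limit_buy(price=98, qty=10): fills=none; bids=[#3:3@99 #4:10@98] asks=[-]
After op 6 [order #5] limit_buy(price=100, qty=5): fills=none; bids=[#5:5@100 #3:3@99 #4:10@98] asks=[-]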